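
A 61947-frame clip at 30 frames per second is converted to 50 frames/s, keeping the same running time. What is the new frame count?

Target frames = source frames × (target rate / source rate) = 61947 × (50)/(30) = 61947 × 5/3 = 103245.

103245 frames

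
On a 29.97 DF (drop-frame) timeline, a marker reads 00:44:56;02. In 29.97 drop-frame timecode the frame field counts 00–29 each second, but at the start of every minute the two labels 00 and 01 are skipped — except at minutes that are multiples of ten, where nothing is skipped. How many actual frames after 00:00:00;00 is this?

As if non-drop at 30 labels/s: (0 × 3600 + 44 × 60 + 56) × 30 + 2 = 80882.
Minute boundaries passed: 44; those not divisible by 10: 44 − 4 = 40; dropped labels = 2 × 40 = 80.
Actual frame index = 80882 − 80 = 80802.

80802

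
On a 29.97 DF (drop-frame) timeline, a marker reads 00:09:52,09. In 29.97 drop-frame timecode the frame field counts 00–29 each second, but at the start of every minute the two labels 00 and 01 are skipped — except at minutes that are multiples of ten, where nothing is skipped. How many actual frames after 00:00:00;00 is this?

Complete 10-minute blocks: 0, each 17982 frames → 0.
Remaining 9 whole minutes in the current block: 1800 + 8 × 1798 = 16184 frames.
Within the current minute: 52 × 30 + 9 − 2 = 1567 (labels ;00/;01 skipped at this minute). Total = 0 + 16184 + 1567 = 17751.

17751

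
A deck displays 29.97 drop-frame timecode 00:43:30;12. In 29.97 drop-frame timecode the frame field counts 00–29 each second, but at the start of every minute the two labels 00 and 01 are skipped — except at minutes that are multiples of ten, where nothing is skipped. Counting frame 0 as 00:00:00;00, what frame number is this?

78234

Complete 10-minute blocks: 4, each 17982 frames → 71928.
Remaining 3 whole minutes in the current block: 1800 + 2 × 1798 = 5396 frames.
Within the current minute: 30 × 30 + 12 − 2 = 910 (labels ;00/;01 skipped at this minute). Total = 71928 + 5396 + 910 = 78234.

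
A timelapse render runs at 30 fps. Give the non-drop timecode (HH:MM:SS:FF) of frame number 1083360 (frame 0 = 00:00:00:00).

1083360 ÷ 30 = 36112 full seconds, remainder 0 frames.
36112 s = 10 h 1 min 52 s.
Timecode: 10:01:52:00.

10:01:52:00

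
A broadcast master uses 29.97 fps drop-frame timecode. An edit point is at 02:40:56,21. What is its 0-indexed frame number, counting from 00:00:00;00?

289413

Complete 10-minute blocks: 16, each 17982 frames → 287712.
Remaining 0 whole minutes in the current block: 0 frames.
Within the current minute: 56 × 30 + 21 = 1701. Total = 287712 + 0 + 1701 = 289413.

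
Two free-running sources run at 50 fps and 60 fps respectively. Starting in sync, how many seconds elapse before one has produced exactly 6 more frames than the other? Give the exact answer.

The gap grows by |60 − 50| = 10 frames per second.
Time for a 6-frame gap: 6 ÷ (10) = 0.6 s.

0.6 seconds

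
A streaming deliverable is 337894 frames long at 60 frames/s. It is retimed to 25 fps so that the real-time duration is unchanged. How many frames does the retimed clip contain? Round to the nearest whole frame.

Frames at target rate = 337894 × (25) / (60) = 844735/6 ≈ 140789.167.
Nearest whole frame: 140789.

140789 frames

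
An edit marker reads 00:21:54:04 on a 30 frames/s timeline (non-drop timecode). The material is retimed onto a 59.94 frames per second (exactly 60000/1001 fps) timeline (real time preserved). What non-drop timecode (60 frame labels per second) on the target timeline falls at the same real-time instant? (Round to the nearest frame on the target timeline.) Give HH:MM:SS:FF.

00:21:52:49

Source frame index: (0×3600 + 21×60 + 54) × 30 + 4 = 39424.
Real time: 39424 / (30) = 19712/15 s.
Target frame: (19712/15) × (60000/1001) = 1024000/13 ≈ 78769.231 → 78769.
At 60 labels/s: frame 78769 → 00:21:52:49.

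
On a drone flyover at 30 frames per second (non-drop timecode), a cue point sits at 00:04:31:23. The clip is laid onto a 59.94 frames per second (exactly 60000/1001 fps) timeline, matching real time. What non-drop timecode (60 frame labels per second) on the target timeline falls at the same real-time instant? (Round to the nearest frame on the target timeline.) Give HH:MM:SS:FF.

Source frame index: (0×3600 + 4×60 + 31) × 30 + 23 = 8153.
Real time: 8153 / (30) = 8153/30 s.
Target frame: (8153/30) × (60000/1001) = 16306000/1001 ≈ 16289.710 → 16290.
At 60 labels/s: frame 16290 → 00:04:31:30.

00:04:31:30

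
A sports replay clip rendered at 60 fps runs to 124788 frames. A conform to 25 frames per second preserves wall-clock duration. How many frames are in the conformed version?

Target frames = source frames × (target rate / source rate) = 124788 × (25)/(60) = 124788 × 5/12 = 51995.

51995 frames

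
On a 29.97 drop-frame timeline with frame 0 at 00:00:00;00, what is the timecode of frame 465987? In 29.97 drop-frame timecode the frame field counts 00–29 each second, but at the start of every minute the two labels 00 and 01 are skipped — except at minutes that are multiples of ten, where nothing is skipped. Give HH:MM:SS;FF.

04:19:08;15

Each 10-minute DF block holds 10 × 60 × 30 − 9 × 2 = 17982 frames. 465987 ÷ 17982 → 25 full blocks, remainder 16437.
Within the partial block the first minute is 1800 frames and each further minute 1798, so 9 further minute boundaries passed. Total skipped labels = 18 × 25 + 2 × 9 = 468.
Non-drop label index = 465987 + 468 = 466455; at 30 labels/s that is 04:19:08:15, i.e. DF 04:19:08;15.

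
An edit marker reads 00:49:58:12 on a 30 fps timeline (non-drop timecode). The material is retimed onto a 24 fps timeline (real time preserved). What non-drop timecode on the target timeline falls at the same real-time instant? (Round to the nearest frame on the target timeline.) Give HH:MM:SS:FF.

Source frame index: (0×3600 + 49×60 + 58) × 30 + 12 = 89952.
Real time: 89952 / (30) = 14992/5 s.
Target frame: (14992/5) × (24) = 359808/5 ≈ 71961.600 → 71962.
At 24 labels/s: frame 71962 → 00:49:58:10.

00:49:58:10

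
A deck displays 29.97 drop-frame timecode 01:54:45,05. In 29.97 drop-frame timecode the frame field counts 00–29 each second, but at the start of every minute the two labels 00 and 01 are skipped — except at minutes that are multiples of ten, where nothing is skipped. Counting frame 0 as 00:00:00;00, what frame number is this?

Complete 10-minute blocks: 11, each 17982 frames → 197802.
Remaining 4 whole minutes in the current block: 1800 + 3 × 1798 = 7194 frames.
Within the current minute: 45 × 30 + 5 − 2 = 1353 (labels ;00/;01 skipped at this minute). Total = 197802 + 7194 + 1353 = 206349.

206349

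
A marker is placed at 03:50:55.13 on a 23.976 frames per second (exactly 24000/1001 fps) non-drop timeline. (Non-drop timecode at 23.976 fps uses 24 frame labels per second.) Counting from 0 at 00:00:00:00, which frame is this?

Total seconds to the label: (3 × 3600 + 50 × 60 + 55) = 13855.
Frame index = 13855 × 24 + 13 = 332533.

332533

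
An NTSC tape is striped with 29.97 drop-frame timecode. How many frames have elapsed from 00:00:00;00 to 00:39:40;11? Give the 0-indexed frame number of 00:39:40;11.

Complete 10-minute blocks: 3, each 17982 frames → 53946.
Remaining 9 whole minutes in the current block: 1800 + 8 × 1798 = 16184 frames.
Within the current minute: 40 × 30 + 11 − 2 = 1209 (labels ;00/;01 skipped at this minute). Total = 53946 + 16184 + 1209 = 71339.

71339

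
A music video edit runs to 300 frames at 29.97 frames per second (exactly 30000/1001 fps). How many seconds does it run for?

10.01 seconds

Running time = 300 / (30000/1001) = 10.01 s.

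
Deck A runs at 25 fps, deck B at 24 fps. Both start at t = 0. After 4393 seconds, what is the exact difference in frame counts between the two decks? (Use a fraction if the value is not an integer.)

4393 frames

A emits 25 × 4393 = 109825 frames; B emits 24 × 4393 = 105432.
Difference = 4393 frames; B is behind A.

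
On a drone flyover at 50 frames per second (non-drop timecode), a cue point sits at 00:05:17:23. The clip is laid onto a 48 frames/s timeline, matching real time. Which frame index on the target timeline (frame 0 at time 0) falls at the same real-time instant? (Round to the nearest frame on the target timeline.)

Source frame index: (0×3600 + 5×60 + 17) × 50 + 23 = 15873.
Real time: 15873 / (50) = 15873/50 s.
Target frame: (15873/50) × (48) = 380952/25 ≈ 15238.080 → 15238.

frame 15238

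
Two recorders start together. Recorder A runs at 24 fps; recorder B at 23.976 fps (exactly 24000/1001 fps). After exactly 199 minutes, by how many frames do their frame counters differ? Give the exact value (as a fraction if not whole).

286560/1001 frames

199 min = 11940 s.
A emits 24 × 11940 = 286560 frames; B emits 24000/1001 × 11940 = 286560000/1001.
Difference = 286560/1001 frames (≈ 286.2737); B is behind A.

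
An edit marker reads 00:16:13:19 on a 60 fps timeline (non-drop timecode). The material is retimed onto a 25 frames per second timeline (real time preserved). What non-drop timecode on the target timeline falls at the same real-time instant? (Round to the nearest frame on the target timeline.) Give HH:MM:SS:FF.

00:16:13:08

Source frame index: (0×3600 + 16×60 + 13) × 60 + 19 = 58399.
Real time: 58399 / (60) = 58399/60 s.
Target frame: (58399/60) × (25) = 291995/12 ≈ 24332.917 → 24333.
At 25 labels/s: frame 24333 → 00:16:13:08.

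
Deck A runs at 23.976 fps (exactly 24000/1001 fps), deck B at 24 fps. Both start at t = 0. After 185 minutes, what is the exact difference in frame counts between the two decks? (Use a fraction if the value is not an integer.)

266400/1001 frames

185 min = 11100 s.
A emits 24000/1001 × 11100 = 266400000/1001 frames; B emits 24 × 11100 = 266400.
Difference = 266400/1001 frames (≈ 266.1339); B is ahead of A.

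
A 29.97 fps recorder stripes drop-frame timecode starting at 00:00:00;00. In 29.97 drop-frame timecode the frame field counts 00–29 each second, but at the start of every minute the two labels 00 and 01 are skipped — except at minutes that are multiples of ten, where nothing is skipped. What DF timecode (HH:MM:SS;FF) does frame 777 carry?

00:00:25;27

Ten DF minutes hold 17982 frames, so frame 777 lies in block 0 (frames 0–17981) with 777 frames into that block.
The block's first minute is 1800 frames and the rest 1798 each; 777 frames reaches minute 0, so 0 × 18 + 0 × 2 = 0 labels have been skipped so far.
Adding those back, label number 777 + 0 = 777 at 30 labels/s is 25 s + 27 f = 0 h 0 min 25 s frame 27, i.e. 00:00:25;27.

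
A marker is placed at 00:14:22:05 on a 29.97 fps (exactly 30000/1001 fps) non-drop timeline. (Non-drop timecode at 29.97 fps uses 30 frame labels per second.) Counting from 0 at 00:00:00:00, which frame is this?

Total seconds to the label: (0 × 3600 + 14 × 60 + 22) = 862.
Frame index = 862 × 30 + 5 = 25865.

frame 25865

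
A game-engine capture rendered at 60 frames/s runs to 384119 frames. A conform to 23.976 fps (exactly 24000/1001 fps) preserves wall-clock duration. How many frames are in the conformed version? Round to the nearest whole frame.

153494 frames

Frames at target rate = 384119 × (24000/1001) / (60) = 153647600/1001 ≈ 153494.106.
Nearest whole frame: 153494.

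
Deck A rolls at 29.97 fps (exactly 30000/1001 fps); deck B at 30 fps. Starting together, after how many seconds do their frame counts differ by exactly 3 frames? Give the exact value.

The gap grows by |30 − 30000/1001| = 30/1001 frames per second.
Time for a 3-frame gap: 3 ÷ (30/1001) = 100.1 s.

100.1 seconds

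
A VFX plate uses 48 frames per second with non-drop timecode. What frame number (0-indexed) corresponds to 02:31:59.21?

437733

Total seconds to the label: (2 × 3600 + 31 × 60 + 59) = 9119.
Frame index = 9119 × 48 + 21 = 437733.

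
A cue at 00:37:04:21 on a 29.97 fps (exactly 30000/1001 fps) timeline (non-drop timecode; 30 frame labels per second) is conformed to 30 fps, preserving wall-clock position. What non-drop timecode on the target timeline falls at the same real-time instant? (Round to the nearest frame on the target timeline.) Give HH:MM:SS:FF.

Source frame index: (0×3600 + 37×60 + 4) × 30 + 21 = 66741.
Real time: 66741 / (30000/1001) = 22269247/10000 s.
Target frame: (22269247/10000) × (30) = 66807741/1000 ≈ 66807.741 → 66808.
At 30 labels/s: frame 66808 → 00:37:06:28.

00:37:06:28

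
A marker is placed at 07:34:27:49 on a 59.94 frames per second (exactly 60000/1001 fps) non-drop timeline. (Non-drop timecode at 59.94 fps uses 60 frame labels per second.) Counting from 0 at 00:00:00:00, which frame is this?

frame 1636069

Total seconds to the label: (7 × 3600 + 34 × 60 + 27) = 27267.
Frame index = 27267 × 60 + 49 = 1636069.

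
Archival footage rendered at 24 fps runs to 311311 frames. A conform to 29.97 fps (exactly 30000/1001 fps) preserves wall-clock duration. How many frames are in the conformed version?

388750 frames

Target frames = source frames × (target rate / source rate) = 311311 × (30000/1001)/(24) = 311311 × 1250/1001 = 388750.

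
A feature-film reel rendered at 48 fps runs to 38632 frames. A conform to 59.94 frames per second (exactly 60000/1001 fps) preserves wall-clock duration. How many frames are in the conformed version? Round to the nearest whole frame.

48242 frames

Frames at target rate = 38632 × (60000/1001) / (48) = 4390000/91 ≈ 48241.758.
Nearest whole frame: 48242.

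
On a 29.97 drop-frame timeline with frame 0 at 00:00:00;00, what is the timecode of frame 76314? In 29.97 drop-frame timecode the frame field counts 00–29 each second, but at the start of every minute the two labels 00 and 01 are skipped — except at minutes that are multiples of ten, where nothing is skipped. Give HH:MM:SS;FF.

00:42:26;10

Ten DF minutes hold 17982 frames, so frame 76314 lies in block 4 (frames 71928–89909) with 4386 frames into that block.
The block's first minute is 1800 frames and the rest 1798 each; 4386 frames reaches minute 2, so 4 × 18 + 2 × 2 = 76 labels have been skipped so far.
Adding those back, label number 76314 + 76 = 76390 at 30 labels/s is 2546 s + 10 f = 0 h 42 min 26 s frame 10, i.e. 00:42:26;10.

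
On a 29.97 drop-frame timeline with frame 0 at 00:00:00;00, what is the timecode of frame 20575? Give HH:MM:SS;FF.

Each 10-minute DF block holds 10 × 60 × 30 − 9 × 2 = 17982 frames. 20575 ÷ 17982 → 1 full block, remainder 2593.
Within the partial block the first minute is 1800 frames and each further minute 1798, so 1 further minute boundary passed. Total skipped labels = 18 × 1 + 2 × 1 = 20.
Non-drop label index = 20575 + 20 = 20595; at 30 labels/s that is 00:11:26:15, i.e. DF 00:11:26;15.

00:11:26;15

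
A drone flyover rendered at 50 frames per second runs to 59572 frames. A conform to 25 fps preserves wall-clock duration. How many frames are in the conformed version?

Target frames = source frames × (target rate / source rate) = 59572 × (25)/(50) = 59572 × 1/2 = 29786.

29786 frames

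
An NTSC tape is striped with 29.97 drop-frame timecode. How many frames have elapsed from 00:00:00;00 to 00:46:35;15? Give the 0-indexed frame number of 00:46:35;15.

83781

Complete 10-minute blocks: 4, each 17982 frames → 71928.
Remaining 6 whole minutes in the current block: 1800 + 5 × 1798 = 10790 frames.
Within the current minute: 35 × 30 + 15 − 2 = 1063 (labels ;00/;01 skipped at this minute). Total = 71928 + 10790 + 1063 = 83781.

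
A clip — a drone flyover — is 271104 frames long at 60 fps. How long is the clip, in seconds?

Running time = 271104 / (60) = 4518.4 s.

4518.4 seconds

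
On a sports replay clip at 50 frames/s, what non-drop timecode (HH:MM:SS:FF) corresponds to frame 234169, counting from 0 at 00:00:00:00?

234169 ÷ 50 = 4683 full seconds, remainder 19 frames.
4683 s = 1 h 18 min 3 s.
Timecode: 01:18:03:19.

01:18:03:19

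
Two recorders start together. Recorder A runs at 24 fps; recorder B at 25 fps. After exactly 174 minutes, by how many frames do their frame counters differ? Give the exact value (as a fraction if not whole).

174 min = 10440 s.
A emits 24 × 10440 = 250560 frames; B emits 25 × 10440 = 261000.
Difference = 10440 frames; B is ahead of A.

10440 frames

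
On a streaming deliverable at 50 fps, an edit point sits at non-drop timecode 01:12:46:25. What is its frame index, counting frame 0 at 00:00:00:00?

218325

Total seconds to the label: (1 × 3600 + 12 × 60 + 46) = 4366.
Frame index = 4366 × 50 + 25 = 218325.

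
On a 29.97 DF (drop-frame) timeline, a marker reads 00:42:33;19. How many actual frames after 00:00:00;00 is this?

Complete 10-minute blocks: 4, each 17982 frames → 71928.
Remaining 2 whole minutes in the current block: 1800 + 1 × 1798 = 3598 frames.
Within the current minute: 33 × 30 + 19 − 2 = 1007 (labels ;00/;01 skipped at this minute). Total = 71928 + 3598 + 1007 = 76533.

76533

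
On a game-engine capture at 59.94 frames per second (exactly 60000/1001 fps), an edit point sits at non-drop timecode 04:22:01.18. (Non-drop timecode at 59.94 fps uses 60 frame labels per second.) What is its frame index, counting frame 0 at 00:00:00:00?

Total seconds to the label: (4 × 3600 + 22 × 60 + 1) = 15721.
Frame index = 15721 × 60 + 18 = 943278.

frame 943278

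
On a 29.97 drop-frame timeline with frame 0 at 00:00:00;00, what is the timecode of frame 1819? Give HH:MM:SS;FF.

Ten DF minutes hold 17982 frames, so frame 1819 lies in block 0 (frames 0–17981) with 1819 frames into that block.
The block's first minute is 1800 frames and the rest 1798 each; 1819 frames reaches minute 1, so 0 × 18 + 1 × 2 = 2 labels have been skipped so far.
Adding those back, label number 1819 + 2 = 1821 at 30 labels/s is 60 s + 21 f = 0 h 1 min 0 s frame 21, i.e. 00:01:00;21.

00:01:00;21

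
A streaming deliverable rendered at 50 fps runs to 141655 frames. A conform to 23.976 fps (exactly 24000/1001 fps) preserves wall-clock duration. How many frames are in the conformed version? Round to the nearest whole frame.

Frames at target rate = 141655 × (24000/1001) / (50) = 67994400/1001 ≈ 67926.474.
Nearest whole frame: 67926.

67926 frames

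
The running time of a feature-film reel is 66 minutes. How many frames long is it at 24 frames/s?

66 min = 3960 s.
Frames = 3960 × 24 = 95040.

95040 frames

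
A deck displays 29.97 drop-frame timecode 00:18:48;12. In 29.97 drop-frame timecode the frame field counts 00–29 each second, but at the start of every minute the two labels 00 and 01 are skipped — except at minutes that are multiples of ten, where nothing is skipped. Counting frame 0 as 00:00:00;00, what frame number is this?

Complete 10-minute blocks: 1, each 17982 frames → 17982.
Remaining 8 whole minutes in the current block: 1800 + 7 × 1798 = 14386 frames.
Within the current minute: 48 × 30 + 12 − 2 = 1450 (labels ;00/;01 skipped at this minute). Total = 17982 + 14386 + 1450 = 33818.

33818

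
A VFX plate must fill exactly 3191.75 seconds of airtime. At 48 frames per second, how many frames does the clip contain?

Frames = 3191.75 × 48 = 153204.

153204 frames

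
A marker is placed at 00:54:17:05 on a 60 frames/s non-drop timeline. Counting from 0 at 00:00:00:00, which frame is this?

Total seconds to the label: (0 × 3600 + 54 × 60 + 17) = 3257.
Frame index = 3257 × 60 + 5 = 195425.

frame 195425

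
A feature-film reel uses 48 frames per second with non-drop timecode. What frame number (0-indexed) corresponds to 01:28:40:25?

frame 255385

Total seconds to the label: (1 × 3600 + 28 × 60 + 40) = 5320.
Frame index = 5320 × 48 + 25 = 255385.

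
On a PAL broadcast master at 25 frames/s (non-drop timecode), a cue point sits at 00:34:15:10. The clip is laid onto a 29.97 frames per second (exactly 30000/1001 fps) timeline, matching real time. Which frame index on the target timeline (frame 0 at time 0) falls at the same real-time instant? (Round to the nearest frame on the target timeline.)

Source frame index: (0×3600 + 34×60 + 15) × 25 + 10 = 51385.
Real time: 51385 / (25) = 10277/5 s.
Target frame: (10277/5) × (30000/1001) = 61662000/1001 ≈ 61600.400 → 61600.

frame 61600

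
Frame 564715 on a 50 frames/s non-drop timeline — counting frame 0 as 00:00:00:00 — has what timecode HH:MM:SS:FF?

564715 ÷ 50 = 11294 full seconds, remainder 15 frames.
11294 s = 3 h 8 min 14 s.
Timecode: 03:08:14:15.

03:08:14:15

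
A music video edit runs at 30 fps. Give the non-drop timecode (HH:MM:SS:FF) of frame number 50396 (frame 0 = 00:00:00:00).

50396 ÷ 30 = 1679 full seconds, remainder 26 frames.
1679 s = 0 h 27 min 59 s.
Timecode: 00:27:59:26.

00:27:59:26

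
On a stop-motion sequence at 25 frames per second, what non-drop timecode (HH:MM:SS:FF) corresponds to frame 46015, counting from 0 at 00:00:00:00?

46015 ÷ 25 = 1840 full seconds, remainder 15 frames.
1840 s = 0 h 30 min 40 s.
Timecode: 00:30:40:15.

00:30:40:15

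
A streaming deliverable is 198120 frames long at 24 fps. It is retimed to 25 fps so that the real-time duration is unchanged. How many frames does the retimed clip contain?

Target frames = source frames × (target rate / source rate) = 198120 × (25)/(24) = 198120 × 25/24 = 206375.

206375 frames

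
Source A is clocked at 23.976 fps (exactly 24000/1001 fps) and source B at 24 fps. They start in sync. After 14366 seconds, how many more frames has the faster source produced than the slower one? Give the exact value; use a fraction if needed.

31344/91 frames

A emits 24000/1001 × 14366 = 31344000/91 frames; B emits 24 × 14366 = 344784.
Difference = 31344/91 frames (≈ 344.4396); B is ahead of A.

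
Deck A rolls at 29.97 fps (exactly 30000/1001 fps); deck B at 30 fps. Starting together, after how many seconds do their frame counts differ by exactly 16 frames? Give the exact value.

8008/15 seconds

The gap grows by |30 − 30000/1001| = 30/1001 frames per second.
Time for a 16-frame gap: 16 ÷ (30/1001) = 8008/15 s.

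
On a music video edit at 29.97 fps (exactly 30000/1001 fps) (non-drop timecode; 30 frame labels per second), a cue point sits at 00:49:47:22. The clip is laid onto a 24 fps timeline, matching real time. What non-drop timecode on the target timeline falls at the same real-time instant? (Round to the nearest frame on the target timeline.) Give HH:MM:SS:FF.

00:49:50:17

Source frame index: (0×3600 + 49×60 + 47) × 30 + 22 = 89632.
Real time: 89632 / (30000/1001) = 5607602/1875 s.
Target frame: (5607602/1875) × (24) = 44860816/625 ≈ 71777.306 → 71777.
At 24 labels/s: frame 71777 → 00:49:50:17.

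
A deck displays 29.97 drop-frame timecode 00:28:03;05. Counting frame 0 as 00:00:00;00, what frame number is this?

50443

As if non-drop at 30 labels/s: (0 × 3600 + 28 × 60 + 3) × 30 + 5 = 50495.
Minute boundaries passed: 28; those not divisible by 10: 28 − 2 = 26; dropped labels = 2 × 26 = 52.
Actual frame index = 50495 − 52 = 50443.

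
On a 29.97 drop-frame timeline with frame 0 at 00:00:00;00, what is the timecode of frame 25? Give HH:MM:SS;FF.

Ten DF minutes hold 17982 frames, so frame 25 lies in block 0 (frames 0–17981) with 25 frames into that block.
The block's first minute is 1800 frames and the rest 1798 each; 25 frames reaches minute 0, so 0 × 18 + 0 × 2 = 0 labels have been skipped so far.
Adding those back, label number 25 + 0 = 25 at 30 labels/s is 0 s + 25 f = 0 h 0 min 0 s frame 25, i.e. 00:00:00;25.

00:00:00;25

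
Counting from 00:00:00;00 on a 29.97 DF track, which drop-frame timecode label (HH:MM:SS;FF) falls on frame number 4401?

Each 10-minute DF block holds 10 × 60 × 30 − 9 × 2 = 17982 frames. 4401 ÷ 17982 → 0 full blocks, remainder 4401.
Within the partial block the first minute is 1800 frames and each further minute 1798, so 2 further minute boundaries passed. Total skipped labels = 18 × 0 + 2 × 2 = 4.
Non-drop label index = 4401 + 4 = 4405; at 30 labels/s that is 00:02:26:25, i.e. DF 00:02:26;25.

00:02:26;25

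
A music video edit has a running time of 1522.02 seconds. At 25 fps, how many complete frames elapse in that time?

38050 frames

Frames = 1522.02 × 25 = 76101/2 ≈ 38050.5000.
Complete frames: 38050.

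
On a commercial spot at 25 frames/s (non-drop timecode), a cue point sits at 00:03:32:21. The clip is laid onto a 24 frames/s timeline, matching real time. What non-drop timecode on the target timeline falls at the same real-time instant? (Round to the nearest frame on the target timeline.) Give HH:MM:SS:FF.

00:03:32:20

Source frame index: (0×3600 + 3×60 + 32) × 25 + 21 = 5321.
Real time: 5321 / (25) = 5321/25 s.
Target frame: (5321/25) × (24) = 127704/25 ≈ 5108.160 → 5108.
At 24 labels/s: frame 5108 → 00:03:32:20.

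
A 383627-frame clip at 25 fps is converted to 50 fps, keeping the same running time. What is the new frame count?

767254 frames

Frames at target rate = 383627 × (50) / (25) = 767254.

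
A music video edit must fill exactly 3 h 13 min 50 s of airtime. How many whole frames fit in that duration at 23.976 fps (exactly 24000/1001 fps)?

278841 frames

3 h 13 min 50 s = 11630 s.
Frames = 11630 × 24000/1001 = 279120000/1001 ≈ 278841.1588.
Complete frames: 278841.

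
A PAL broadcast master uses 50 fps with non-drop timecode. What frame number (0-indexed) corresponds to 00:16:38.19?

49919

Total seconds to the label: (0 × 3600 + 16 × 60 + 38) = 998.
Frame index = 998 × 50 + 19 = 49919.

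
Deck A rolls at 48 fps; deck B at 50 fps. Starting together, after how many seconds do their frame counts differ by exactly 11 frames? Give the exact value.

The gap grows by |50 − 48| = 2 frames per second.
Time for a 11-frame gap: 11 ÷ (2) = 5.5 s.

5.5 seconds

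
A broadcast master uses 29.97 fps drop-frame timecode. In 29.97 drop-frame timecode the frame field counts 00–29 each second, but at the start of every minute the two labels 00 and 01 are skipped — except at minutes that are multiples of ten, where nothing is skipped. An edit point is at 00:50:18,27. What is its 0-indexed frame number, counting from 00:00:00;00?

90477

Complete 10-minute blocks: 5, each 17982 frames → 89910.
Remaining 0 whole minutes in the current block: 0 frames.
Within the current minute: 18 × 30 + 27 = 567. Total = 89910 + 0 + 567 = 90477.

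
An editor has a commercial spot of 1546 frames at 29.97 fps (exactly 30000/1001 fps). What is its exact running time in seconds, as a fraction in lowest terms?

773773/15000 seconds

Running time = 1546 ÷ (30000/1001) = 1546 × 1001/30000 = 773773/15000 s.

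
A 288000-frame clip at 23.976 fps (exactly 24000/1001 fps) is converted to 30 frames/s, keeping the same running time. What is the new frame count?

Target frames = source frames × (target rate / source rate) = 288000 × (30)/(24000/1001) = 288000 × 1001/800 = 360360.

360360 frames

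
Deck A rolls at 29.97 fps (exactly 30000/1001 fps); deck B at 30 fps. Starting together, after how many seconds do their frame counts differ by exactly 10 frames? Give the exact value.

The gap grows by |30 − 30000/1001| = 30/1001 frames per second.
Time for a 10-frame gap: 10 ÷ (30/1001) = 1001/3 s.

1001/3 seconds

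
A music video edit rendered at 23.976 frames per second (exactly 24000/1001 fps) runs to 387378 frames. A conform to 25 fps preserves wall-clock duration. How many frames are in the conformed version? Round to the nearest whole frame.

Frames at target rate = 387378 × (25) / (24000/1001) = 64627563/160 ≈ 403922.269.
Nearest whole frame: 403922.

403922 frames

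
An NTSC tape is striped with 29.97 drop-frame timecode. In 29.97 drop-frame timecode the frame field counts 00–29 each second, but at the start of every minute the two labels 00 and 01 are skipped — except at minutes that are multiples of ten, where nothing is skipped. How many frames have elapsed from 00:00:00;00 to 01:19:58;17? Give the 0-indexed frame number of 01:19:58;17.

As if non-drop at 30 labels/s: (1 × 3600 + 19 × 60 + 58) × 30 + 17 = 143957.
Minute boundaries passed: 79; those not divisible by 10: 79 − 7 = 72; dropped labels = 2 × 72 = 144.
Actual frame index = 143957 − 144 = 143813.

143813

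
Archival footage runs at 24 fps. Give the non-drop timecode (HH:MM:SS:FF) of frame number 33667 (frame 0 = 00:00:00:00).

33667 ÷ 24 = 1402 full seconds, remainder 19 frames.
1402 s = 0 h 23 min 22 s.
Timecode: 00:23:22:19.

00:23:22:19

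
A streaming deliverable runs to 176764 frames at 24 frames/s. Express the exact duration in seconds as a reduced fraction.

44191/6 seconds

Running time = 176764 ÷ (24) = 176764 × 1/24 = 44191/6 s.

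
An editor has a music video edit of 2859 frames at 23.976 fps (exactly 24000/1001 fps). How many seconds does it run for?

Running time = 2859 / (24000/1001) = 119.244125 s.

119.244125 seconds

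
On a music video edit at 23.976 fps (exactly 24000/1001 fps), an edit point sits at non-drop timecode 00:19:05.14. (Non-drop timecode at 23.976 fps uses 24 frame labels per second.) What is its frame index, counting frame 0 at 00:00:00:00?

Total seconds to the label: (0 × 3600 + 19 × 60 + 5) = 1145.
Frame index = 1145 × 24 + 14 = 27494.

27494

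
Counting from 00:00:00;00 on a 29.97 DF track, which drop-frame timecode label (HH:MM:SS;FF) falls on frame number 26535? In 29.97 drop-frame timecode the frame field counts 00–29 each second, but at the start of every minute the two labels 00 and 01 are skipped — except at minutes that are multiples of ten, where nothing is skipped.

Ten DF minutes hold 17982 frames, so frame 26535 lies in block 1 (frames 17982–35963) with 8553 frames into that block.
The block's first minute is 1800 frames and the rest 1798 each; 8553 frames reaches minute 4, so 1 × 18 + 4 × 2 = 26 labels have been skipped so far.
Adding those back, label number 26535 + 26 = 26561 at 30 labels/s is 885 s + 11 f = 0 h 14 min 45 s frame 11, i.e. 00:14:45;11.

00:14:45;11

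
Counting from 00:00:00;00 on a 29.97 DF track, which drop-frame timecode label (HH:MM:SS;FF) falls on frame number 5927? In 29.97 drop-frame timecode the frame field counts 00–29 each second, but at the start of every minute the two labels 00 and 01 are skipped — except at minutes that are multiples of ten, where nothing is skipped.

Ten DF minutes hold 17982 frames, so frame 5927 lies in block 0 (frames 0–17981) with 5927 frames into that block.
The block's first minute is 1800 frames and the rest 1798 each; 5927 frames reaches minute 3, so 0 × 18 + 3 × 2 = 6 labels have been skipped so far.
Adding those back, label number 5927 + 6 = 5933 at 30 labels/s is 197 s + 23 f = 0 h 3 min 17 s frame 23, i.e. 00:03:17;23.

00:03:17;23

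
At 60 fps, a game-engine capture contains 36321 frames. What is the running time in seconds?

605.35 seconds

Running time = 36321 / (60) = 605.35 s.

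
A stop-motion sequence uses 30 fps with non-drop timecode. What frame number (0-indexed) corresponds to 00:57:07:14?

Total seconds to the label: (0 × 3600 + 57 × 60 + 7) = 3427.
Frame index = 3427 × 30 + 14 = 102824.

frame 102824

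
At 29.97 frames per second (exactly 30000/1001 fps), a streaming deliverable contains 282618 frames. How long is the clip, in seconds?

Running time = 282618 / (30000/1001) = 9430.0206 s.

9430.0206 seconds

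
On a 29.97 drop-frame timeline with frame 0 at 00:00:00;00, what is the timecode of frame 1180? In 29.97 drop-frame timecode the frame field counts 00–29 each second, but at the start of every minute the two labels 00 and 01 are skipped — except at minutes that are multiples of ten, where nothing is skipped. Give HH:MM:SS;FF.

Ten DF minutes hold 17982 frames, so frame 1180 lies in block 0 (frames 0–17981) with 1180 frames into that block.
The block's first minute is 1800 frames and the rest 1798 each; 1180 frames reaches minute 0, so 0 × 18 + 0 × 2 = 0 labels have been skipped so far.
Adding those back, label number 1180 + 0 = 1180 at 30 labels/s is 39 s + 10 f = 0 h 0 min 39 s frame 10, i.e. 00:00:39;10.

00:00:39;10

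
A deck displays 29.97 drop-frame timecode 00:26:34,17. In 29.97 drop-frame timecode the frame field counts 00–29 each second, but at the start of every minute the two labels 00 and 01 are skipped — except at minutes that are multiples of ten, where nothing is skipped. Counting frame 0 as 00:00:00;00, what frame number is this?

Complete 10-minute blocks: 2, each 17982 frames → 35964.
Remaining 6 whole minutes in the current block: 1800 + 5 × 1798 = 10790 frames.
Within the current minute: 34 × 30 + 17 − 2 = 1035 (labels ;00/;01 skipped at this minute). Total = 35964 + 10790 + 1035 = 47789.

47789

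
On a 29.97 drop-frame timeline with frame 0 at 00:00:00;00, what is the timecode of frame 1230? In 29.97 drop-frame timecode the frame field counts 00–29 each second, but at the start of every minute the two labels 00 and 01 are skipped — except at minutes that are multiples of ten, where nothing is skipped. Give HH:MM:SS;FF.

Ten DF minutes hold 17982 frames, so frame 1230 lies in block 0 (frames 0–17981) with 1230 frames into that block.
The block's first minute is 1800 frames and the rest 1798 each; 1230 frames reaches minute 0, so 0 × 18 + 0 × 2 = 0 labels have been skipped so far.
Adding those back, label number 1230 + 0 = 1230 at 30 labels/s is 41 s + 0 f = 0 h 0 min 41 s frame 0, i.e. 00:00:41;00.

00:00:41;00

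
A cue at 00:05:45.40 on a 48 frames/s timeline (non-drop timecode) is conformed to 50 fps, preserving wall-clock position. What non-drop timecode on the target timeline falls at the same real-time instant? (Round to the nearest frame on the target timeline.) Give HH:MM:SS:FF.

00:05:45:42

Source frame index: (0×3600 + 5×60 + 45) × 48 + 40 = 16600.
Real time: 16600 / (48) = 2075/6 s.
Target frame: (2075/6) × (50) = 51875/3 ≈ 17291.667 → 17292.
At 50 labels/s: frame 17292 → 00:05:45:42.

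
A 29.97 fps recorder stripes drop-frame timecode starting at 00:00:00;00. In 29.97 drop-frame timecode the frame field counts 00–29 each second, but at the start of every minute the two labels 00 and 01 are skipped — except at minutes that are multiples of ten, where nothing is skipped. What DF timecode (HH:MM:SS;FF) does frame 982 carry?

00:00:32;22

Ten DF minutes hold 17982 frames, so frame 982 lies in block 0 (frames 0–17981) with 982 frames into that block.
The block's first minute is 1800 frames and the rest 1798 each; 982 frames reaches minute 0, so 0 × 18 + 0 × 2 = 0 labels have been skipped so far.
Adding those back, label number 982 + 0 = 982 at 30 labels/s is 32 s + 22 f = 0 h 0 min 32 s frame 22, i.e. 00:00:32;22.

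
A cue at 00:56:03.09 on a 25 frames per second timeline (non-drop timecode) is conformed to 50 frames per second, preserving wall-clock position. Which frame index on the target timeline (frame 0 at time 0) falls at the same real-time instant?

frame 168168

Source frame index: (0×3600 + 56×60 + 3) × 25 + 9 = 84084.
Real time: 84084 / (25) = 84084/25 s.
Target frame: (84084/25) × (50) = 168168.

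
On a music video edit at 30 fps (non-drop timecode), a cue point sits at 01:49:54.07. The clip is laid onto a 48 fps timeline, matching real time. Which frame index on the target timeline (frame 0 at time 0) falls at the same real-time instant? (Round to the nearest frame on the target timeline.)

frame 316523

Source frame index: (1×3600 + 49×60 + 54) × 30 + 7 = 197827.
Real time: 197827 / (30) = 197827/30 s.
Target frame: (197827/30) × (48) = 1582616/5 ≈ 316523.200 → 316523.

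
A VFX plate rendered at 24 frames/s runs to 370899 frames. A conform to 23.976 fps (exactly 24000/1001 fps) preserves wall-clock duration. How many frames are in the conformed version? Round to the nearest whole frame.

370528 frames

Frames at target rate = 370899 × (24000/1001) / (24) = 370899000/1001 ≈ 370528.472.
Nearest whole frame: 370528.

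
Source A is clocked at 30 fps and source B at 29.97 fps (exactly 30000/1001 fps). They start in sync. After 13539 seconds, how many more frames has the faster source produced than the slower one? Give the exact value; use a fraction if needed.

A emits 30 × 13539 = 406170 frames; B emits 30000/1001 × 13539 = 406170000/1001.
Difference = 406170/1001 frames (≈ 405.7642); B is behind A.

406170/1001 frames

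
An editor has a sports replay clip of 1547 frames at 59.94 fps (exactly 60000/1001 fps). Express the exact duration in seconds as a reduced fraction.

Running time = 1547 ÷ (60000/1001) = 1547 × 1001/60000 = 1548547/60000 s.

1548547/60000 seconds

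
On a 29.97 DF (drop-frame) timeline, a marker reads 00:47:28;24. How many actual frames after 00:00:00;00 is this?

Complete 10-minute blocks: 4, each 17982 frames → 71928.
Remaining 7 whole minutes in the current block: 1800 + 6 × 1798 = 12588 frames.
Within the current minute: 28 × 30 + 24 − 2 = 862 (labels ;00/;01 skipped at this minute). Total = 71928 + 12588 + 862 = 85378.

85378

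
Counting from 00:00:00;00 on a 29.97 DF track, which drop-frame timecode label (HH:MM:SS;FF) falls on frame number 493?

00:00:16;13

Ten DF minutes hold 17982 frames, so frame 493 lies in block 0 (frames 0–17981) with 493 frames into that block.
The block's first minute is 1800 frames and the rest 1798 each; 493 frames reaches minute 0, so 0 × 18 + 0 × 2 = 0 labels have been skipped so far.
Adding those back, label number 493 + 0 = 493 at 30 labels/s is 16 s + 13 f = 0 h 0 min 16 s frame 13, i.e. 00:00:16;13.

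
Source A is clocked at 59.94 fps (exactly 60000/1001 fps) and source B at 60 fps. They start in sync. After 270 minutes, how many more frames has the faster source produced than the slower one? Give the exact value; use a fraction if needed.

270 min = 16200 s.
A emits 60000/1001 × 16200 = 972000000/1001 frames; B emits 60 × 16200 = 972000.
Difference = 972000/1001 frames (≈ 971.0290); B is ahead of A.

972000/1001 frames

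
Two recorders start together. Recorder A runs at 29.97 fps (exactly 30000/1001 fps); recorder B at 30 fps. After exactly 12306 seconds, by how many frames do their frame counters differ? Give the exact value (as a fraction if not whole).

52740/143 frames

A emits 30000/1001 × 12306 = 52740000/143 frames; B emits 30 × 12306 = 369180.
Difference = 52740/143 frames (≈ 368.8112); B is ahead of A.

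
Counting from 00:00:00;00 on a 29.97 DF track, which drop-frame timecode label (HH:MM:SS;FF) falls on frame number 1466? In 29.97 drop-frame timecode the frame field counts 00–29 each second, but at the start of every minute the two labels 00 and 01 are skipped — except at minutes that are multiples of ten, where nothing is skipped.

Each 10-minute DF block holds 10 × 60 × 30 − 9 × 2 = 17982 frames. 1466 ÷ 17982 → 0 full blocks, remainder 1466.
Within the partial block the first minute is 1800 frames and each further minute 1798, so 0 further minute boundaries passed. Total skipped labels = 18 × 0 + 2 × 0 = 0.
Non-drop label index = 1466 + 0 = 1466; at 30 labels/s that is 00:00:48:26, i.e. DF 00:00:48;26.

00:00:48;26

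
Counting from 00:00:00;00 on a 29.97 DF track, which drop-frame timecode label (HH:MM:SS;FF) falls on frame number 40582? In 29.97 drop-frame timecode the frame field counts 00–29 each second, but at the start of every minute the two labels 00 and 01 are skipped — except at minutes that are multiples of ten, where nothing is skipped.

Each 10-minute DF block holds 10 × 60 × 30 − 9 × 2 = 17982 frames. 40582 ÷ 17982 → 2 full blocks, remainder 4618.
Within the partial block the first minute is 1800 frames and each further minute 1798, so 2 further minute boundaries passed. Total skipped labels = 18 × 2 + 2 × 2 = 40.
Non-drop label index = 40582 + 40 = 40622; at 30 labels/s that is 00:22:34:02, i.e. DF 00:22:34;02.

00:22:34;02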